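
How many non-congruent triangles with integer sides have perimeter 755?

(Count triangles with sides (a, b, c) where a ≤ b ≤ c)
Let a ≤ b ≤ c with a + b + c = 755. The only binding inequality is a + b > c, i.e. 755 − c > c, so c < 755/2; and c ≥ 755/3 since c is the largest side.
So 252 ≤ c ≤ 377. For each c, b runs from ⌈(755 − c)/2⌉ up to c (then a = 755 − b − c satisfies 1 ≤ a ≤ b automatically), giving c − ⌈(755 − c)/2⌉ + 1 choices.
Summing over c: 1 + 3 + 4 + 6 + … + 187 + 189  (126 terms, c = 252, …, 377) = 11970
Check (closed form: nearest integer to p²/48 for even p, (p+3)²/48 for odd p): (755+3)²/48 = 758²/48 = 574564/48 ≈ 11970.08 → 11970

11970 triangles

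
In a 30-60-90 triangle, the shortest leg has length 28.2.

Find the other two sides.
In a 30-60-90 triangle the sides are in ratio 1 : √3 : 2 (short leg : long leg : hypotenuse).
Long leg = 28.2·√3 ≈ 28.2·1.73205 ≈ 48.8438
Hypotenuse = 2·28.2 = 56.4

Long leg = 28.2√3 = 48.84, Hypotenuse = 56.4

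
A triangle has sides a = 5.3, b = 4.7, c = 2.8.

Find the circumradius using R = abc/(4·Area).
First find the area with Heron's formula.
s = (5.3 + 4.7 + 2.8)/2 = 6.4
Area = √(s(s−a)(s−b)(s−c)) = √(6.4·1.1·1.7·3.6) ≈ √43.0848 ≈ 6.5639
abc = 5.3·4.7·2.8 = 69.748
R = abc/(4·Area) ≈ 69.748/(4·6.5639) = 69.748/26.2556 ≈ 2.6565

R = 2.656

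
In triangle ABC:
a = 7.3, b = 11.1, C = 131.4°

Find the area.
Two sides and the included angle (SAS): A = ½·a·b·sin(C) = ½·7.3·11.1·sin(131.4°)
sin(131.4°) ≈ 0.750111
A ≈ ½·81.03·0.750111 = 40.515·0.750111 ≈ 30.3907

Area = 30.39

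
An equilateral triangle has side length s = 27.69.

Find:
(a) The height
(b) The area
(a) The height splits the triangle into two 30-60-90 halves: h = s·√3/2 = 27.69·1.73205/2 ≈ 47.9605/2 ≈ 23.9802
(b) Area = (√3/4)·s² = (√3/4)·27.69² = (√3/4)·766.7361 ≈ 0.433013·766.7361 ≈ 332.006

Height = 23.98, Area = 332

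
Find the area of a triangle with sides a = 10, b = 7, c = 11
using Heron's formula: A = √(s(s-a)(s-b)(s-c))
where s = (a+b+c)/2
s = (10 + 7 + 11)/2 = 28/2 = 14
s − a = 4, s − b = 7, s − c = 3
s(s−a)(s−b)(s−c) = 14·4·7·3 = 1176
Area = √1176 ≈ 34.2929

s = 14.0, Area = 34.29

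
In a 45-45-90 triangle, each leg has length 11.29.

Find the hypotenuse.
In a 45-45-90 triangle the sides are in ratio 1 : 1 : √2, so hypotenuse = leg·√2.
Hypotenuse = 11.29·√2 ≈ 11.29·1.41421 ≈ 15.9665

Hypotenuse = 11.29√2 = 15.97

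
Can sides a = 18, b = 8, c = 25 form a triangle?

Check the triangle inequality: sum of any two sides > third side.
a + b vs c: 18 + 8 = 26 > 25  ✓
a + c vs b: 18 + 25 = 43 > 8  ✓
b + c vs a: 8 + 25 = 33 > 18  ✓

Yes, triangle inequality satisfied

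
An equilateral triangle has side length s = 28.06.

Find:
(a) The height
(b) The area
(a) The height splits the triangle into two 30-60-90 halves: h = s·√3/2 = 28.06·1.73205/2 ≈ 48.6013/2 ≈ 24.3007
(b) Area = (√3/4)·s² = (√3/4)·28.06² = (√3/4)·787.3636 ≈ 0.433013·787.3636 ≈ 340.938

Height = 24.3, Area = 340.9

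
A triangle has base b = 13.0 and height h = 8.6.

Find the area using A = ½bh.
A = ½·b·h = ½·13.0·8.6 = ½·111.8 = 55.9

Area = 55.9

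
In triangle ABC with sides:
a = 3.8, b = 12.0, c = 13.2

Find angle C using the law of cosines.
c² = a² + b² − 2ab·cos(C)  ⇒  cos(C) = (a² + b² − c²)/(2ab)
cos(C) = (3.8² + 12.0² − 13.2²)/(2·3.8·12.0) = (14.44 + 144 − 174.24)/91.2 = -15.8/91.2 ≈ -0.173246
C = arccos(-0.173246) ≈ 99.9766°

C = 99.98°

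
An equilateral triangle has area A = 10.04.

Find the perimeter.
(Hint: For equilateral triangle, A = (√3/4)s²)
A = (√3/4)s²  ⇒  s² = 4A/√3 = 4·10.04/√3 = 40.16/1.73205 ≈ 23.1864
s ≈ √23.1864 ≈ 4.81522
Perimeter = 3s ≈ 3·4.81522 ≈ 14.4457

Perimeter = 14.45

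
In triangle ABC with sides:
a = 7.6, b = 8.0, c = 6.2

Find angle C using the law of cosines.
c² = a² + b² − 2ab·cos(C)  ⇒  cos(C) = (a² + b² − c²)/(2ab)
cos(C) = (7.6² + 8.0² − 6.2²)/(2·7.6·8.0) = (57.76 + 64 − 38.44)/121.6 = 83.32/121.6 ≈ 0.685197
C = arccos(0.685197) ≈ 46.7489°

C = 46.75°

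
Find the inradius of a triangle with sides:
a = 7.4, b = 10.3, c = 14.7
r = Area/s where s is the semi-perimeter.
s = (7.4 + 10.3 + 14.7)/2 = 32.4/2 = 16.2
Area = √(s(s−a)(s−b)(s−c)) = √(16.2·8.8·5.9·1.5) ≈ √1261.66 ≈ 35.5198
r ≈ 35.5198/16.2 ≈ 2.19258

r = 2.193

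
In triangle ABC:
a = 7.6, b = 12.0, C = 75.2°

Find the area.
Two sides and the included angle (SAS): A = ½·a·b·sin(C) = ½·7.6·12.0·sin(75.2°)
sin(75.2°) ≈ 0.966823
A ≈ ½·91.2·0.966823 = 45.6·0.966823 ≈ 44.0871

Area = 44.09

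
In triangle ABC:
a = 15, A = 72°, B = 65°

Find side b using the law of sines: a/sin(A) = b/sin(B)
a/sin(A) = b/sin(B)  ⇒  b = a·sin(B)/sin(A) = 15·sin(65°)/sin(72°)
sin(65°) ≈ 0.906308, sin(72°) ≈ 0.951057
b ≈ 15·0.906308/0.951057 ≈ 13.5946/0.951057 ≈ 14.2942

b = 14.29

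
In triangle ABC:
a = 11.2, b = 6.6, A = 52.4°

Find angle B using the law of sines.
a/sin(A) = b/sin(B)  ⇒  sin(B) = b·sin(A)/a = 6.6·sin(52.4°)/11.2
sin(52.4°) ≈ 0.79229
sin(B) ≈ 6.6·0.79229/11.2 ≈ 5.22911/11.2 ≈ 0.466885
B = arcsin(0.466885) ≈ 27.8323°
(Since b ≤ a we need B ≤ A, so the obtuse alternative 180° − 27.8323° ≈ 152.168° is rejected.)

B = 27.83°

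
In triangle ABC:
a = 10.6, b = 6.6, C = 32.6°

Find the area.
Two sides and the included angle (SAS): A = ½·a·b·sin(C) = ½·10.6·6.6·sin(32.6°)
sin(32.6°) ≈ 0.538771
A ≈ ½·69.96·0.538771 = 34.98·0.538771 ≈ 18.8462

Area = 18.85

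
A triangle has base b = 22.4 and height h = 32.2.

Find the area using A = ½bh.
A = ½·b·h = ½·22.4·32.2 = ½·721.28 = 360.64

Area = 360.64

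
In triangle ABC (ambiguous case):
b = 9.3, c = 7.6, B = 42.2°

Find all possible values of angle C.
b/sin(B) = c/sin(C)  ⇒  sin(C) = c·sin(B)/b = 7.6·sin(42.2°)/9.3
sin(42.2°) ≈ 0.671721
sin(C) ≈ 7.6·0.671721/9.3 ≈ 5.10508/9.3 ≈ 0.548933
Candidate 1: C₁ = arcsin(0.548933) ≈ 33.2938°  →  A = 180° − 42.2° − 33.2938° ≈ 104.506° > 0, valid
Candidate 2: C₂ = 180° − C₁ ≈ 146.706°  →  A = 180° − 42.2° − 146.706° ≈ -8.9062° ≤ 0, not a valid triangle

C = 33.29° (one solution)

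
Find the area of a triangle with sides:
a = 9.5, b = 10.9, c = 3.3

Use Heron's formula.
s = (9.5 + 10.9 + 3.3)/2 = 23.7/2 = 11.85
s − a = 2.35, s − b = 0.95, s − c = 8.55
s(s−a)(s−b)(s−c) = 11.85·2.35·0.95·8.55 ≈ 226.191
Area = √226.191 ≈ 15.0397

Area = 15.04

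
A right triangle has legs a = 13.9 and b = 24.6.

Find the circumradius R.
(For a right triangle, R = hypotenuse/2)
Hypotenuse c = √(a² + b²) = √(193.21 + 605.16) = √798.37 ≈ 28.2554
R = c/2 ≈ 28.2554/2 ≈ 14.1277

R = 14.13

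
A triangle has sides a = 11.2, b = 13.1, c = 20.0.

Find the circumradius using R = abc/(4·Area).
First find the area with Heron's formula.
s = (11.2 + 13.1 + 20.0)/2 = 22.15
Area = √(s(s−a)(s−b)(s−c)) = √(22.15·10.95·9.05·2.15) ≈ √4719.27 ≈ 68.6969
abc = 11.2·13.1·20.0 = 2934.4
R = abc/(4·Area) ≈ 2934.4/(4·68.6969) = 2934.4/274.788 ≈ 10.6788

R = 10.68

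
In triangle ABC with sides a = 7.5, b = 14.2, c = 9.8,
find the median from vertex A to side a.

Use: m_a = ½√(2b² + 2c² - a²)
m_a = ½√(2·14.2² + 2·9.8² − 7.5²) = ½√(2·201.64 + 2·96.04 − 56.25) = ½√(403.28 + 192.08 − 56.25) = ½√539.11
√539.11 ≈ 23.2187, so m_a ≈ 11.6094

m_a = 11.61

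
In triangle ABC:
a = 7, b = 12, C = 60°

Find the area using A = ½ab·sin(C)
A = ½·a·b·sin(C) = ½·7·12·sin(60°)
sin(60°) ≈ 0.866025
A ≈ ½·84·0.866025 = 42·0.866025 ≈ 36.3731

Area = 36.37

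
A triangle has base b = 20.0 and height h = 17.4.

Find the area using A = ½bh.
A = ½·b·h = ½·20.0·17.4 = ½·348 = 174

Area = 174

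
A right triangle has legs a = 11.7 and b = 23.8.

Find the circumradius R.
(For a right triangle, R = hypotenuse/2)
Hypotenuse c = √(a² + b²) = √(136.89 + 566.44) = √703.33 ≈ 26.5204
R = c/2 ≈ 26.5204/2 ≈ 13.2602

R = 13.26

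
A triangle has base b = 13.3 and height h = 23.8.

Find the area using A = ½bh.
A = ½·b·h = ½·13.3·23.8 = ½·316.54 = 158.27

Area = 158.27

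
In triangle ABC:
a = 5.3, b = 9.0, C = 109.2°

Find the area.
Two sides and the included angle (SAS): A = ½·a·b·sin(C) = ½·5.3·9.0·sin(109.2°)
sin(109.2°) ≈ 0.944376
A ≈ ½·47.7·0.944376 = 23.85·0.944376 ≈ 22.5234

Area = 22.52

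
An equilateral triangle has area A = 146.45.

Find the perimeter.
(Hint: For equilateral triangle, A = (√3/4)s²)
A = (√3/4)s²  ⇒  s² = 4A/√3 = 4·146.45/√3 = 585.8/1.73205 ≈ 338.212
s ≈ √338.212 ≈ 18.3905
Perimeter = 3s ≈ 3·18.3905 ≈ 55.1716

Perimeter = 55.17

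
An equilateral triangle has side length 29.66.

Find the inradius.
r = Area/s with s the semi-perimeter.
Area = (√3/4)·29.66² = (√3/4)·879.7156 ≈ 0.433013·879.7156 ≈ 380.928
s = 3·29.66/2 = 44.49
r ≈ 380.928/44.49 ≈ 8.5621
(Equivalently r = side/(2√3) = 29.66/3.4641 ≈ 8.5621.)

r = 8.562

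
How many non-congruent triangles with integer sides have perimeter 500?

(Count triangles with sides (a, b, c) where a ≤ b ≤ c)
Let a ≤ b ≤ c with a + b + c = 500. The only binding inequality is a + b > c, i.e. 500 − c > c, so c < 500/2; and c ≥ 500/3 since c is the largest side.
So 167 ≤ c ≤ 249. For each c, b runs from ⌈(500 − c)/2⌉ up to c (then a = 500 − b − c satisfies 1 ≤ a ≤ b automatically), giving c − ⌈(500 − c)/2⌉ + 1 choices.
Summing over c: 1 + 3 + 4 + 6 + … + 123 + 124  (83 terms, c = 167, …, 249) = 5208
Check (closed form: nearest integer to p²/48 for even p, (p+3)²/48 for odd p): 500²/48 = 250000/48 ≈ 5208.33 → 5208

5208 triangles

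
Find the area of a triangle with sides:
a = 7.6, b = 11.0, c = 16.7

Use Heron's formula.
s = (7.6 + 11.0 + 16.7)/2 = 35.3/2 = 17.65
s − a = 10.05, s − b = 6.65, s − c = 0.95
s(s−a)(s−b)(s−c) = 17.65·10.05·6.65·0.95 ≈ 1120.61
Area = √1120.61 ≈ 33.4756

Area = 33.48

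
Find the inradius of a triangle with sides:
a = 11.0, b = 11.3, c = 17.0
r = Area/s where s is the semi-perimeter.
s = (11.0 + 11.3 + 17.0)/2 = 39.3/2 = 19.65
Area = √(s(s−a)(s−b)(s−c)) = √(19.65·8.65·8.35·2.65) ≈ √3761.07 ≈ 61.3275
r ≈ 61.3275/19.65 ≈ 3.12099

r = 3.121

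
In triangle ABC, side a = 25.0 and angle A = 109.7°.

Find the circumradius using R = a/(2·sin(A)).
R = a/(2·sin(A)) = 25.0/(2·sin(109.7°))
sin(109.7°) ≈ 0.941471
R ≈ 25.0/(2·0.941471) = 25.0/1.88294 ≈ 13.2771

R = 13.28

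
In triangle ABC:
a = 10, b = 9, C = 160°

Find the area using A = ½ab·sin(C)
A = ½·a·b·sin(C) = ½·10·9·sin(160°)
sin(160°) ≈ 0.34202
A ≈ ½·90·0.34202 = 45·0.34202 ≈ 15.3909

Area = 15.39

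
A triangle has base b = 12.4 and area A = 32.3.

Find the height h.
A = ½·b·h  ⇒  h = 2A/b = 2·32.3/12.4 = 64.6/12.4 ≈ 5.20968

h = 5.21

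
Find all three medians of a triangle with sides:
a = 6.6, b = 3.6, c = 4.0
Median formula: m_a = ½√(2b² + 2c² − a²) (and cyclically). a² = 43.56, b² = 12.96, c² = 16.
m_a = ½√(2·12.96 + 2·16 − 43.56) = ½√14.36 ≈ ½·3.78946 ≈ 1.89473
m_b = ½√(2·43.56 + 2·16 − 12.96) = ½√106.16 ≈ ½·10.3034 ≈ 5.1517
m_c = ½√(2·43.56 + 2·12.96 − 16) = ½√97.04 ≈ ½·9.85089 ≈ 4.92544

m_a = 1.895, m_b = 5.152, m_c = 4.925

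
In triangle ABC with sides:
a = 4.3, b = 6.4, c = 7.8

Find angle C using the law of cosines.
c² = a² + b² − 2ab·cos(C)  ⇒  cos(C) = (a² + b² − c²)/(2ab)
cos(C) = (4.3² + 6.4² − 7.8²)/(2·4.3·6.4) = (18.49 + 40.96 − 60.84)/55.04 = -1.39/55.04 ≈ -0.0252544
C = arccos(-0.0252544) ≈ 91.4471°

C = 91.45°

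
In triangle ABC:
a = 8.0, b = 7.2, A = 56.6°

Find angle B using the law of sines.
a/sin(A) = b/sin(B)  ⇒  sin(B) = b·sin(A)/a = 7.2·sin(56.6°)/8.0
sin(56.6°) ≈ 0.834848
sin(B) ≈ 7.2·0.834848/8.0 ≈ 6.0109/8.0 ≈ 0.751363
B = arcsin(0.751363) ≈ 48.7086°
(Since b ≤ a we need B ≤ A, so the obtuse alternative 180° − 48.7086° ≈ 131.291° is rejected.)

B = 48.71°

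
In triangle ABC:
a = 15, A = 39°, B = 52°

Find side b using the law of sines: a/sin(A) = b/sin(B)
a/sin(A) = b/sin(B)  ⇒  b = a·sin(B)/sin(A) = 15·sin(52°)/sin(39°)
sin(52°) ≈ 0.788011, sin(39°) ≈ 0.62932
b ≈ 15·0.788011/0.62932 ≈ 11.8202/0.62932 ≈ 18.7824

b = 18.78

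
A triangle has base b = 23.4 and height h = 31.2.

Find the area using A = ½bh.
A = ½·b·h = ½·23.4·31.2 = ½·730.08 = 365.04

Area = 365.04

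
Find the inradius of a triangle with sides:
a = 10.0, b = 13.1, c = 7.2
r = Area/s where s is the semi-perimeter.
s = (10.0 + 13.1 + 7.2)/2 = 30.3/2 = 15.15
Area = √(s(s−a)(s−b)(s−c)) = √(15.15·5.15·2.05·7.95) ≈ √1271.57 ≈ 35.6591
r ≈ 35.6591/15.15 ≈ 2.35374

r = 2.354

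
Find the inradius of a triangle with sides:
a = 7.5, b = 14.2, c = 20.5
r = Area/s where s is the semi-perimeter.
s = (7.5 + 14.2 + 20.5)/2 = 42.2/2 = 21.1
Area = √(s(s−a)(s−b)(s−c)) = √(21.1·13.6·6.9·0.6) ≈ √1188.01 ≈ 34.4676
r ≈ 34.4676/21.1 ≈ 1.63353

r = 1.634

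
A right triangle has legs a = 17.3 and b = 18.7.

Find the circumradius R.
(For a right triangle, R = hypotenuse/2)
Hypotenuse c = √(a² + b²) = √(299.29 + 349.69) = √648.98 ≈ 25.4751
R = c/2 ≈ 25.4751/2 ≈ 12.7375

R = 12.74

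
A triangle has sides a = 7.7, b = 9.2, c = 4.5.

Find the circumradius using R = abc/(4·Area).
First find the area with Heron's formula.
s = (7.7 + 9.2 + 4.5)/2 = 10.7
Area = √(s(s−a)(s−b)(s−c)) = √(10.7·3·1.5·6.2) ≈ √298.53 ≈ 17.278
abc = 7.7·9.2·4.5 = 318.78
R = abc/(4·Area) ≈ 318.78/(4·17.278) = 318.78/69.1121 ≈ 4.61251

R = 4.613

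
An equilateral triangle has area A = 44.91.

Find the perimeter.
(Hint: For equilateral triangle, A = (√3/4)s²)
A = (√3/4)s²  ⇒  s² = 4A/√3 = 4·44.91/√3 = 179.64/1.73205 ≈ 103.715
s ≈ √103.715 ≈ 10.1841
Perimeter = 3s ≈ 3·10.1841 ≈ 30.5522

Perimeter = 30.55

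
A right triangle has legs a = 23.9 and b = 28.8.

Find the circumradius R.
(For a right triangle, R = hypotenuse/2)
Hypotenuse c = √(a² + b²) = √(571.21 + 829.44) = √1400.65 ≈ 37.4253
R = c/2 ≈ 37.4253/2 ≈ 18.7126

R = 18.71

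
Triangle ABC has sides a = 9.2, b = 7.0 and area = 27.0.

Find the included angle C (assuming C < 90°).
Area = ½·a·b·sin(C)  ⇒  sin(C) = 2·Area/(a·b) = 2·27.0/(9.2·7.0) = 54/64.4 ≈ 0.838509
C = arcsin(0.838509) ≈ 56.983° (taking the acute solution since C < 90°)

C = 56.98°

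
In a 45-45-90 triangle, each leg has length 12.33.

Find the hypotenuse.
In a 45-45-90 triangle the sides are in ratio 1 : 1 : √2, so hypotenuse = leg·√2.
Hypotenuse = 12.33·√2 ≈ 12.33·1.41421 ≈ 17.4373

Hypotenuse = 12.33√2 = 17.44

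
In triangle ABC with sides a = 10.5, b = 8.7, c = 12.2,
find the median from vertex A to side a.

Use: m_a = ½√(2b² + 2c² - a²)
m_a = ½√(2·8.7² + 2·12.2² − 10.5²) = ½√(2·75.69 + 2·148.84 − 110.25) = ½√(151.38 + 297.68 − 110.25) = ½√338.81
√338.81 ≈ 18.4068, so m_a ≈ 9.2034

m_a = 9.203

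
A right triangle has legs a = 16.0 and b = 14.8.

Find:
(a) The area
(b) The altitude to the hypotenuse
(a) The legs are perpendicular, so Area = ½·a·b = ½·16.0·14.8 = ½·236.8 = 118.4
(b) Hypotenuse c = √(a² + b²) = √(256 + 219.04) = √475.04 ≈ 21.7954
    Area = ½·c·h_c  ⇒  h_c = 2·Area/c = 236.8/21.7954 ≈ 10.8647

Area = 118.4, h_c = 10.86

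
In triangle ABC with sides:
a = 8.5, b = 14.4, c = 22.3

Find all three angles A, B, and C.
Law of cosines for each angle (a² = 72.25, b² = 207.36, c² = 497.29):
cos(A) = (b² + c² − a²)/(2bc) = (207.36 + 497.29 − 72.25)/(2·14.4·22.3) = 632.4/642.24 ≈ 0.984679  ⇒  A ≈ 10.0425°
cos(B) = (a² + c² − b²)/(2ac) = (72.25 + 497.29 − 207.36)/(2·8.5·22.3) = 362.18/379.1 ≈ 0.955368  ⇒  B ≈ 17.1826°
cos(C) = (a² + b² − c²)/(2ab) = (72.25 + 207.36 − 497.29)/(2·8.5·14.4) = -217.68/244.8 ≈ -0.889216  ⇒  C ≈ 152.775°
Check: A + B + C ≈ 180°

A = 10.04°, B = 17.18°, C = 152.8°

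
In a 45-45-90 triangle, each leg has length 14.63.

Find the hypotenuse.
In a 45-45-90 triangle the sides are in ratio 1 : 1 : √2, so hypotenuse = leg·√2.
Hypotenuse = 14.63·√2 ≈ 14.63·1.41421 ≈ 20.6899

Hypotenuse = 14.63√2 = 20.69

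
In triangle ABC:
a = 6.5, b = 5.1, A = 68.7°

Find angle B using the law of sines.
a/sin(A) = b/sin(B)  ⇒  sin(B) = b·sin(A)/a = 5.1·sin(68.7°)/6.5
sin(68.7°) ≈ 0.931691
sin(B) ≈ 5.1·0.931691/6.5 ≈ 4.75163/6.5 ≈ 0.731019
B = arcsin(0.731019) ≈ 46.9719°
(Since b ≤ a we need B ≤ A, so the obtuse alternative 180° − 46.9719° ≈ 133.028° is rejected.)

B = 46.97°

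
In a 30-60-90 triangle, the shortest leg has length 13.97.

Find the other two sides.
In a 30-60-90 triangle the sides are in ratio 1 : √3 : 2 (short leg : long leg : hypotenuse).
Long leg = 13.97·√3 ≈ 13.97·1.73205 ≈ 24.1967
Hypotenuse = 2·13.97 = 27.94

Long leg = 13.97√3 = 24.2, Hypotenuse = 27.94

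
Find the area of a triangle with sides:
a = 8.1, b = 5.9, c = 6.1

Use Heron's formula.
s = (8.1 + 5.9 + 6.1)/2 = 20.1/2 = 10.05
s − a = 1.95, s − b = 4.15, s − c = 3.95
s(s−a)(s−b)(s−c) = 10.05·1.95·4.15·3.95 ≈ 321.252
Area = √321.252 ≈ 17.9235

Area = 17.92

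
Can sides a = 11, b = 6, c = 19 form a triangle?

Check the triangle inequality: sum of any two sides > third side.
a + b vs c: 11 + 6 = 17 ≤ 19  ✗
a + c vs b: 11 + 19 = 30 > 6  ✓
b + c vs a: 6 + 19 = 25 > 11  ✓

No: 11 + 6 = 17 is not > 19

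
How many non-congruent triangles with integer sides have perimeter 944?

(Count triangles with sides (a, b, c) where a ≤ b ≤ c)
Let a ≤ b ≤ c with a + b + c = 944. The only binding inequality is a + b > c, i.e. 944 − c > c, so c < 944/2; and c ≥ 944/3 since c is the largest side.
So 315 ≤ c ≤ 471. For each c, b runs from ⌈(944 − c)/2⌉ up to c (then a = 944 − b − c satisfies 1 ≤ a ≤ b automatically), giving c − ⌈(944 − c)/2⌉ + 1 choices.
Summing over c: 1 + 3 + 4 + 6 + … + 234 + 235  (157 terms, c = 315, …, 471) = 18565
Check (closed form: nearest integer to p²/48 for even p, (p+3)²/48 for odd p): 944²/48 = 891136/48 ≈ 18565.33 → 18565

18565 triangles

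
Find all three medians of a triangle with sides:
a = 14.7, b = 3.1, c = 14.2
Median formula: m_a = ½√(2b² + 2c² − a²) (and cyclically). a² = 216.09, b² = 9.61, c² = 201.64.
m_a = ½√(2·9.61 + 2·201.64 − 216.09) = ½√206.41 ≈ ½·14.367 ≈ 7.18349
m_b = ½√(2·216.09 + 2·201.64 − 9.61) = ½√825.85 ≈ ½·28.7376 ≈ 14.3688
m_c = ½√(2·216.09 + 2·9.61 − 201.64) = ½√249.76 ≈ ½·15.8038 ≈ 7.9019

m_a = 7.183, m_b = 14.37, m_c = 7.902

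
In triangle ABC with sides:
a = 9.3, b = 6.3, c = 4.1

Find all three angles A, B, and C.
Law of cosines for each angle (a² = 86.49, b² = 39.69, c² = 16.81):
cos(A) = (b² + c² − a²)/(2bc) = (39.69 + 16.81 − 86.49)/(2·6.3·4.1) = -29.99/51.66 ≈ -0.580527  ⇒  A ≈ 125.488°
cos(B) = (a² + c² − b²)/(2ac) = (86.49 + 16.81 − 39.69)/(2·9.3·4.1) = 63.61/76.26 ≈ 0.83412  ⇒  B ≈ 33.4757°
cos(C) = (a² + b² − c²)/(2ab) = (86.49 + 39.69 − 16.81)/(2·9.3·6.3) = 109.37/117.18 ≈ 0.93335  ⇒  C ≈ 21.0367°
Check: A + B + C ≈ 180°

A = 125.5°, B = 33.48°, C = 21.04°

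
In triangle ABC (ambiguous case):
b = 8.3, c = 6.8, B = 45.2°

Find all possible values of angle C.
b/sin(B) = c/sin(C)  ⇒  sin(C) = c·sin(B)/b = 6.8·sin(45.2°)/8.3
sin(45.2°) ≈ 0.709571
sin(C) ≈ 6.8·0.709571/8.3 ≈ 4.82508/8.3 ≈ 0.581335
Candidate 1: C₁ = arcsin(0.581335) ≈ 35.5445°  →  A = 180° − 45.2° − 35.5445° ≈ 99.2555° > 0, valid
Candidate 2: C₂ = 180° − C₁ ≈ 144.456°  →  A = 180° − 45.2° − 144.456° ≈ -9.6555° ≤ 0, not a valid triangle

C = 35.54° (one solution)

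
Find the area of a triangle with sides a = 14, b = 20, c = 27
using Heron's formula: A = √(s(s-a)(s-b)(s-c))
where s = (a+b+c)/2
s = (14 + 20 + 27)/2 = 61/2 = 30.5
s − a = 16.5, s − b = 10.5, s − c = 3.5
s(s−a)(s−b)(s−c) = 30.5·16.5·10.5·3.5 = 18494.4375
Area = √18494.4375 ≈ 135.994

s = 30.5, Area = 136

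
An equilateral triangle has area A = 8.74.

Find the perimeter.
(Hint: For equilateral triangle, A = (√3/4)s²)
A = (√3/4)s²  ⇒  s² = 4A/√3 = 4·8.74/√3 = 34.96/1.73205 ≈ 20.1842
s ≈ √20.1842 ≈ 4.49268
Perimeter = 3s ≈ 3·4.49268 ≈ 13.478

Perimeter = 13.48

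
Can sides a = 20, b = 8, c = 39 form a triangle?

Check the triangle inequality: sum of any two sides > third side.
a + b vs c: 20 + 8 = 28 ≤ 39  ✗
a + c vs b: 20 + 39 = 59 > 8  ✓
b + c vs a: 8 + 39 = 47 > 20  ✓

No: 20 + 8 = 28 is not > 39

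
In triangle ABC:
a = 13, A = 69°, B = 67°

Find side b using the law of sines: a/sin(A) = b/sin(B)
a/sin(A) = b/sin(B)  ⇒  b = a·sin(B)/sin(A) = 13·sin(67°)/sin(69°)
sin(67°) ≈ 0.920505, sin(69°) ≈ 0.93358
b ≈ 13·0.920505/0.93358 ≈ 11.9666/0.93358 ≈ 12.8179

b = 12.82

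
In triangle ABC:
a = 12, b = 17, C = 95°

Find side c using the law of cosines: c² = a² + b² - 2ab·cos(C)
c² = 12² + 17² − 2·12·17·cos(95°)
cos(95°) ≈ -0.0871557
c² ≈ 144 + 289 − 408·(-0.0871557) ≈ 433 + 35.5595 ≈ 468.56
c ≈ √468.56 ≈ 21.6462

c = 21.65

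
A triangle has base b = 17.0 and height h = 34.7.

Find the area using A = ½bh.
A = ½·b·h = ½·17.0·34.7 = ½·589.9 = 294.95

Area = 294.95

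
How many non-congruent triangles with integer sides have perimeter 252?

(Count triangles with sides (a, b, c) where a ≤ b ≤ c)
Let a ≤ b ≤ c with a + b + c = 252. The only binding inequality is a + b > c, i.e. 252 − c > c, so c < 252/2; and c ≥ 252/3 since c is the largest side.
So 84 ≤ c ≤ 125. For each c, b runs from ⌈(252 − c)/2⌉ up to c (then a = 252 − b − c satisfies 1 ≤ a ≤ b automatically), giving c − ⌈(252 − c)/2⌉ + 1 choices.
Summing over c: 1 + 2 + 4 + 5 + … + 61 + 62  (42 terms, c = 84, …, 125) = 1323
Check (closed form: nearest integer to p²/48 for even p, (p+3)²/48 for odd p): 252²/48 = 63504/48 ≈ 1323.00 → 1323

1323 triangles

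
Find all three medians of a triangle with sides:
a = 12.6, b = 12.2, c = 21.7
Median formula: m_a = ½√(2b² + 2c² − a²) (and cyclically). a² = 158.76, b² = 148.84, c² = 470.89.
m_a = ½√(2·148.84 + 2·470.89 − 158.76) = ½√1080.7 ≈ ½·32.874 ≈ 16.437
m_b = ½√(2·158.76 + 2·470.89 − 148.84) = ½√1110.46 ≈ ½·33.3236 ≈ 16.6618
m_c = ½√(2·158.76 + 2·148.84 − 470.89) = ½√144.31 ≈ ½·12.0129 ≈ 6.00645

m_a = 16.44, m_b = 16.66, m_c = 6.006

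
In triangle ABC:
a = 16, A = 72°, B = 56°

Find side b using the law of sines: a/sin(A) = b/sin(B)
a/sin(A) = b/sin(B)  ⇒  b = a·sin(B)/sin(A) = 16·sin(56°)/sin(72°)
sin(56°) ≈ 0.829038, sin(72°) ≈ 0.951057
b ≈ 16·0.829038/0.951057 ≈ 13.2646/0.951057 ≈ 13.9472

b = 13.95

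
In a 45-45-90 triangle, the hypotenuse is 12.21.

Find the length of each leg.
In a 45-45-90 triangle hypotenuse = leg·√2, so leg = hypotenuse/√2.
Leg = 12.21/√2 ≈ 12.21/1.41421 ≈ 8.63377

Each leg = 8.634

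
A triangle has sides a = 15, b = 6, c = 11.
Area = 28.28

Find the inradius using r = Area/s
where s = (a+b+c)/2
s = (15 + 6 + 11)/2 = 32/2 = 16
r = Area/s = 28.28/16 ≈ 1.7675

r = 1.768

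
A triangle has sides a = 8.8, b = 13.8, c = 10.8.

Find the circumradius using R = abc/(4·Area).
First find the area with Heron's formula.
s = (8.8 + 13.8 + 10.8)/2 = 16.7
Area = √(s(s−a)(s−b)(s−c)) = √(16.7·7.9·2.9·5.9) ≈ √2257.32 ≈ 47.5113
abc = 8.8·13.8·10.8 = 1311.552
R = abc/(4·Area) ≈ 1311.552/(4·47.5113) = 1311.552/190.045 ≈ 6.90127

R = 6.901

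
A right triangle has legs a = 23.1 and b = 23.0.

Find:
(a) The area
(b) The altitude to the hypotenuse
(a) The legs are perpendicular, so Area = ½·a·b = ½·23.1·23.0 = ½·531.3 = 265.65
(b) Hypotenuse c = √(a² + b²) = √(533.61 + 529) = √1062.61 ≈ 32.5977
    Area = ½·c·h_c  ⇒  h_c = 2·Area/c = 531.3/32.5977 ≈ 16.2987

Area = 265.65, h_c = 16.3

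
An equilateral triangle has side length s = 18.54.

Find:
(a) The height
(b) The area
(a) The height splits the triangle into two 30-60-90 halves: h = s·√3/2 = 18.54·1.73205/2 ≈ 32.1122/2 ≈ 16.0561
(b) Area = (√3/4)·s² = (√3/4)·18.54² = (√3/4)·343.7316 ≈ 0.433013·343.7316 ≈ 148.84

Height = 16.06, Area = 148.8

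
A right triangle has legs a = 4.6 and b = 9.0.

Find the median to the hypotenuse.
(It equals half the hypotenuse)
Hypotenuse c = √(a² + b²) = √(21.16 + 81) = √102.16 ≈ 10.1074
Median to hypotenuse = c/2 ≈ 10.1074/2 ≈ 5.05371

Median = 5.054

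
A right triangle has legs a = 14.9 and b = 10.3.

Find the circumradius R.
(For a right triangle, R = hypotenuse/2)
Hypotenuse c = √(a² + b²) = √(222.01 + 106.09) = √328.1 ≈ 18.1135
R = c/2 ≈ 18.1135/2 ≈ 9.05677

R = 9.057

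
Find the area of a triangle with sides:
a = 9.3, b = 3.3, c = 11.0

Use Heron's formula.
s = (9.3 + 3.3 + 11.0)/2 = 23.6/2 = 11.8
s − a = 2.5, s − b = 8.5, s − c = 0.8
s(s−a)(s−b)(s−c) = 11.8·2.5·8.5·0.8 ≈ 200.6
Area = √200.6 ≈ 14.1633

Area = 14.16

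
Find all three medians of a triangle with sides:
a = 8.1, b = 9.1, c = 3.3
Median formula: m_a = ½√(2b² + 2c² − a²) (and cyclically). a² = 65.61, b² = 82.81, c² = 10.89.
m_a = ½√(2·82.81 + 2·10.89 − 65.61) = ½√121.79 ≈ ½·11.0359 ≈ 5.51793
m_b = ½√(2·65.61 + 2·10.89 − 82.81) = ½√70.19 ≈ ½·8.37795 ≈ 4.18897
m_c = ½√(2·65.61 + 2·82.81 − 10.89) = ½√285.95 ≈ ½·16.9101 ≈ 8.45503

m_a = 5.518, m_b = 4.189, m_c = 8.455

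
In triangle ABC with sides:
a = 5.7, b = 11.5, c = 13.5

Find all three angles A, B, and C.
Law of cosines for each angle (a² = 32.49, b² = 132.25, c² = 182.25):
cos(A) = (b² + c² − a²)/(2bc) = (132.25 + 182.25 − 32.49)/(2·11.5·13.5) = 282.01/310.5 ≈ 0.908245  ⇒  A ≈ 24.7361°
cos(B) = (a² + c² − b²)/(2ac) = (32.49 + 182.25 − 132.25)/(2·5.7·13.5) = 82.49/153.9 ≈ 0.535997  ⇒  B ≈ 57.5884°
cos(C) = (a² + b² − c²)/(2ab) = (32.49 + 132.25 − 182.25)/(2·5.7·11.5) = -17.51/131.1 ≈ -0.133562  ⇒  C ≈ 97.6755°
Check: A + B + C ≈ 180°

A = 24.74°, B = 57.59°, C = 97.68°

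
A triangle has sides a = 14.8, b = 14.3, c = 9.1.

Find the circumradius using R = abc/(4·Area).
First find the area with Heron's formula.
s = (14.8 + 14.3 + 9.1)/2 = 19.1
Area = √(s(s−a)(s−b)(s−c)) = √(19.1·4.3·4.8·10) ≈ √3942.24 ≈ 62.7873
abc = 14.8·14.3·9.1 = 1925.924
R = abc/(4·Area) ≈ 1925.924/(4·62.7873) = 1925.924/251.149 ≈ 7.66845

R = 7.668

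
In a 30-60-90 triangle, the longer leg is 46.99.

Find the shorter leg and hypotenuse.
In a 30-60-90 triangle the sides are in ratio 1 : √3 : 2, so short leg = long leg/√3 and hypotenuse = 2·(short leg).
Short leg = 46.99/√3 ≈ 46.99/1.73205 ≈ 27.1297
Hypotenuse = 2·27.1297 ≈ 54.2594

Short leg = 27.13, Hypotenuse = 54.26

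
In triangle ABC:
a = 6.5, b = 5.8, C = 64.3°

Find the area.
Two sides and the included angle (SAS): A = ½·a·b·sin(C) = ½·6.5·5.8·sin(64.3°)
sin(64.3°) ≈ 0.901077
A ≈ ½·37.7·0.901077 = 18.85·0.901077 ≈ 16.9853

Area = 16.99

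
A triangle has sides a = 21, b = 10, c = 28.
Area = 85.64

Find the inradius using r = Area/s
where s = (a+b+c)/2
s = (21 + 10 + 28)/2 = 59/2 = 29.5
r = Area/s = 85.64/29.5 ≈ 2.90305

r = 2.903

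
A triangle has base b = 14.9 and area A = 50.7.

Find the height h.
A = ½·b·h  ⇒  h = 2A/b = 2·50.7/14.9 = 101.4/14.9 ≈ 6.80537

h = 6.805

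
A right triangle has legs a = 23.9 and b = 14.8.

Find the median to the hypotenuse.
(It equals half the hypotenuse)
Hypotenuse c = √(a² + b²) = √(571.21 + 219.04) = √790.25 ≈ 28.1114
Median to hypotenuse = c/2 ≈ 28.1114/2 ≈ 14.0557

Median = 14.06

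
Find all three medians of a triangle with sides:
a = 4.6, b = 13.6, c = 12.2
Median formula: m_a = ½√(2b² + 2c² − a²) (and cyclically). a² = 21.16, b² = 184.96, c² = 148.84.
m_a = ½√(2·184.96 + 2·148.84 − 21.16) = ½√646.44 ≈ ½·25.4252 ≈ 12.7126
m_b = ½√(2·21.16 + 2·148.84 − 184.96) = ½√155.04 ≈ ½·12.4515 ≈ 6.22575
m_c = ½√(2·21.16 + 2·184.96 − 148.84) = ½√263.4 ≈ ½·16.2296 ≈ 8.1148

m_a = 12.71, m_b = 6.226, m_c = 8.115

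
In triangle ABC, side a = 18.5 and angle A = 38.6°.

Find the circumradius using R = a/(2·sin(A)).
R = a/(2·sin(A)) = 18.5/(2·sin(38.6°))
sin(38.6°) ≈ 0.62388
R ≈ 18.5/(2·0.62388) = 18.5/1.24776 ≈ 14.8266

R = 14.83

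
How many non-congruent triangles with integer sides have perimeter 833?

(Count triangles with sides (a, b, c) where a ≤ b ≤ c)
Let a ≤ b ≤ c with a + b + c = 833. The only binding inequality is a + b > c, i.e. 833 − c > c, so c < 833/2; and c ≥ 833/3 since c is the largest side.
So 278 ≤ c ≤ 416. For each c, b runs from ⌈(833 − c)/2⌉ up to c (then a = 833 − b − c satisfies 1 ≤ a ≤ b automatically), giving c − ⌈(833 − c)/2⌉ + 1 choices.
Summing over c: 1 + 3 + 4 + 6 + … + 207 + 208  (139 terms, c = 278, …, 416) = 14560
Check (closed form: nearest integer to p²/48 for even p, (p+3)²/48 for odd p): (833+3)²/48 = 836²/48 = 698896/48 ≈ 14560.33 → 14560

14560 triangles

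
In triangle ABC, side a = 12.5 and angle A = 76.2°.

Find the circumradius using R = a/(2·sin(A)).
R = a/(2·sin(A)) = 12.5/(2·sin(76.2°))
sin(76.2°) ≈ 0.971134
R ≈ 12.5/(2·0.971134) = 12.5/1.94227 ≈ 6.43577

R = 6.436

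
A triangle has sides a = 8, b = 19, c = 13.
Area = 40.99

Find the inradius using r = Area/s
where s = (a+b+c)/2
s = (8 + 19 + 13)/2 = 40/2 = 20
r = Area/s = 40.99/20 ≈ 2.0495

r = 2.05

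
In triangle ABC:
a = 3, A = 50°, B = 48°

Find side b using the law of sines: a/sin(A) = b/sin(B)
a/sin(A) = b/sin(B)  ⇒  b = a·sin(B)/sin(A) = 3·sin(48°)/sin(50°)
sin(48°) ≈ 0.743145, sin(50°) ≈ 0.766044
b ≈ 3·0.743145/0.766044 ≈ 2.22943/0.766044 ≈ 2.91032

b = 2.91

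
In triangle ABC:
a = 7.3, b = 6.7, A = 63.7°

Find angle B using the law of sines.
a/sin(A) = b/sin(B)  ⇒  sin(B) = b·sin(A)/a = 6.7·sin(63.7°)/7.3
sin(63.7°) ≈ 0.896486
sin(B) ≈ 6.7·0.896486/7.3 ≈ 6.00646/7.3 ≈ 0.822803
B = arcsin(0.822803) ≈ 55.3663°
(Since b ≤ a we need B ≤ A, so the obtuse alternative 180° − 55.3663° ≈ 124.634° is rejected.)

B = 55.37°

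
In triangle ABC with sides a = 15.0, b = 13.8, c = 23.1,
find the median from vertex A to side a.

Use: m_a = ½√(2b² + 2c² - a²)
m_a = ½√(2·13.8² + 2·23.1² − 15.0²) = ½√(2·190.44 + 2·533.61 − 225) = ½√(380.88 + 1067.22 − 225) = ½√1223.1
√1223.1 ≈ 34.9728, so m_a ≈ 17.4864

m_a = 17.49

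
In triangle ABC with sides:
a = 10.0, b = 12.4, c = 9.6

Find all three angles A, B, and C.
Law of cosines for each angle (a² = 100, b² = 153.76, c² = 92.16):
cos(A) = (b² + c² − a²)/(2bc) = (153.76 + 92.16 − 100)/(2·12.4·9.6) = 145.92/238.08 ≈ 0.612903  ⇒  A ≈ 52.2003°
cos(B) = (a² + c² − b²)/(2ac) = (100 + 92.16 − 153.76)/(2·10.0·9.6) = 38.4/192 ≈ 0.2  ⇒  B ≈ 78.463°
cos(C) = (a² + b² − c²)/(2ab) = (100 + 153.76 − 92.16)/(2·10.0·12.4) = 161.6/248 ≈ 0.651613  ⇒  C ≈ 49.3367°
Check: A + B + C ≈ 180°

A = 52.2°, B = 78.46°, C = 49.34°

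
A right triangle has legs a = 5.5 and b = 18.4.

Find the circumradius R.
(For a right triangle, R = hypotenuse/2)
Hypotenuse c = √(a² + b²) = √(30.25 + 338.56) = √368.81 ≈ 19.2044
R = c/2 ≈ 19.2044/2 ≈ 9.60221

R = 9.602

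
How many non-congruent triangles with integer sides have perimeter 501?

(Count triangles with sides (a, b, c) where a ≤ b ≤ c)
Let a ≤ b ≤ c with a + b + c = 501. The only binding inequality is a + b > c, i.e. 501 − c > c, so c < 501/2; and c ≥ 501/3 since c is the largest side.
So 167 ≤ c ≤ 250. For each c, b runs from ⌈(501 − c)/2⌉ up to c (then a = 501 − b − c satisfies 1 ≤ a ≤ b automatically), giving c − ⌈(501 − c)/2⌉ + 1 choices.
Summing over c: 1 + 2 + 4 + 5 + … + 124 + 125  (84 terms, c = 167, …, 250) = 5292
Check (closed form: nearest integer to p²/48 for even p, (p+3)²/48 for odd p): (501+3)²/48 = 504²/48 = 254016/48 ≈ 5292.00 → 5292

5292 triangles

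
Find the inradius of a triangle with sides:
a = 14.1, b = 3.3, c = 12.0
r = Area/s where s is the semi-perimeter.
s = (14.1 + 3.3 + 12.0)/2 = 29.4/2 = 14.7
Area = √(s(s−a)(s−b)(s−c)) = √(14.7·0.6·11.4·2.7) ≈ √271.48 ≈ 16.4766
r ≈ 16.4766/14.7 ≈ 1.12086

r = 1.121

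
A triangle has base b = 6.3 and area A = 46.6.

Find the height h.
A = ½·b·h  ⇒  h = 2A/b = 2·46.6/6.3 = 93.2/6.3 ≈ 14.7937

h = 14.79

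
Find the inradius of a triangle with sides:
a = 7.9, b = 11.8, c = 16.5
r = Area/s where s is the semi-perimeter.
s = (7.9 + 11.8 + 16.5)/2 = 36.2/2 = 18.1
Area = √(s(s−a)(s−b)(s−c)) = √(18.1·10.2·6.3·1.6) ≈ √1860.97 ≈ 43.139
r ≈ 43.139/18.1 ≈ 2.38337

r = 2.383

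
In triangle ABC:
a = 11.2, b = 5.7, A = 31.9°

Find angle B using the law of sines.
a/sin(A) = b/sin(B)  ⇒  sin(B) = b·sin(A)/a = 5.7·sin(31.9°)/11.2
sin(31.9°) ≈ 0.528438
sin(B) ≈ 5.7·0.528438/11.2 ≈ 3.0121/11.2 ≈ 0.268937
B = arcsin(0.268937) ≈ 15.601°
(Since b ≤ a we need B ≤ A, so the obtuse alternative 180° − 15.601° ≈ 164.399° is rejected.)

B = 15.6°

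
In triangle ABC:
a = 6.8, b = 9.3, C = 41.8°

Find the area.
Two sides and the included angle (SAS): A = ½·a·b·sin(C) = ½·6.8·9.3·sin(41.8°)
sin(41.8°) ≈ 0.666532
A ≈ ½·63.24·0.666532 = 31.62·0.666532 ≈ 21.0758

Area = 21.08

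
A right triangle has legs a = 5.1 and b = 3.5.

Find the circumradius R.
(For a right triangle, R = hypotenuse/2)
Hypotenuse c = √(a² + b²) = √(26.01 + 12.25) = √38.26 ≈ 6.18547
R = c/2 ≈ 6.18547/2 ≈ 3.09273

R = 3.093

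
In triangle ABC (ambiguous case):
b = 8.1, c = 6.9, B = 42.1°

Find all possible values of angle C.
b/sin(B) = c/sin(C)  ⇒  sin(C) = c·sin(B)/b = 6.9·sin(42.1°)/8.1
sin(42.1°) ≈ 0.670427
sin(C) ≈ 6.9·0.670427/8.1 ≈ 4.62594/8.1 ≈ 0.571104
Candidate 1: C₁ = arcsin(0.571104) ≈ 34.8273°  →  A = 180° − 42.1° − 34.8273° ≈ 103.073° > 0, valid
Candidate 2: C₂ = 180° − C₁ ≈ 145.173°  →  A = 180° − 42.1° − 145.173° ≈ -7.2727° ≤ 0, not a valid triangle

C = 34.83° (one solution)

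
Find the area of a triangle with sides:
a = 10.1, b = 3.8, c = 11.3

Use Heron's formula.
s = (10.1 + 3.8 + 11.3)/2 = 25.2/2 = 12.6
s − a = 2.5, s − b = 8.8, s − c = 1.3
s(s−a)(s−b)(s−c) = 12.6·2.5·8.8·1.3 ≈ 360.36
Area = √360.36 ≈ 18.9832

Area = 18.98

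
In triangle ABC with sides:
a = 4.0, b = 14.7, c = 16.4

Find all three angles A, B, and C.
Law of cosines for each angle (a² = 16, b² = 216.09, c² = 268.96):
cos(A) = (b² + c² − a²)/(2bc) = (216.09 + 268.96 − 16)/(2·14.7·16.4) = 469.05/482.16 ≈ 0.97281  ⇒  A ≈ 13.3916°
cos(B) = (a² + c² − b²)/(2ac) = (16 + 268.96 − 216.09)/(2·4.0·16.4) = 68.87/131.2 ≈ 0.524924  ⇒  B ≈ 58.3369°
cos(C) = (a² + b² − c²)/(2ab) = (16 + 216.09 − 268.96)/(2·4.0·14.7) = -36.87/117.6 ≈ -0.31352  ⇒  C ≈ 108.272°
Check: A + B + C ≈ 180°

A = 13.39°, B = 58.34°, C = 108.3°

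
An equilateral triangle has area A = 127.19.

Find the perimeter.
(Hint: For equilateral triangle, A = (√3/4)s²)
A = (√3/4)s²  ⇒  s² = 4A/√3 = 4·127.19/√3 = 508.76/1.73205 ≈ 293.733
s ≈ √293.733 ≈ 17.1386
Perimeter = 3s ≈ 3·17.1386 ≈ 51.4159

Perimeter = 51.42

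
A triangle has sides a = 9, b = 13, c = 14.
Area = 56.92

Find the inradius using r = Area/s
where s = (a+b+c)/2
s = (9 + 13 + 14)/2 = 36/2 = 18
r = Area/s = 56.92/18 ≈ 3.16222

r = 3.162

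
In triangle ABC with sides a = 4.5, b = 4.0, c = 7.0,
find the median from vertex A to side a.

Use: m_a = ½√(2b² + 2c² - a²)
m_a = ½√(2·4.0² + 2·7.0² − 4.5²) = ½√(2·16 + 2·49 − 20.25) = ½√(32 + 98 − 20.25) = ½√109.75
√109.75 ≈ 10.4762, so m_a ≈ 5.23808

m_a = 5.238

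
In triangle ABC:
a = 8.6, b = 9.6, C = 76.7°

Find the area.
Two sides and the included angle (SAS): A = ½·a·b·sin(C) = ½·8.6·9.6·sin(76.7°)
sin(76.7°) ≈ 0.973179
A ≈ ½·82.56·0.973179 = 41.28·0.973179 ≈ 40.1728

Area = 40.17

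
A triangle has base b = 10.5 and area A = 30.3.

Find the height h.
A = ½·b·h  ⇒  h = 2A/b = 2·30.3/10.5 = 60.6/10.5 ≈ 5.77143

h = 5.771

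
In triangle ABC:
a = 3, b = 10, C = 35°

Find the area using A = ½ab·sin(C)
A = ½·a·b·sin(C) = ½·3·10·sin(35°)
sin(35°) ≈ 0.573576
A ≈ ½·30·0.573576 = 15·0.573576 ≈ 8.60365

Area = 8.604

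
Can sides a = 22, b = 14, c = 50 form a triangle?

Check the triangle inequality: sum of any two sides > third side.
a + b vs c: 22 + 14 = 36 ≤ 50  ✗
a + c vs b: 22 + 50 = 72 > 14  ✓
b + c vs a: 14 + 50 = 64 > 22  ✓

No: 22 + 14 = 36 is not > 50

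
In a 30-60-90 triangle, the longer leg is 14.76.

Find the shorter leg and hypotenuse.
In a 30-60-90 triangle the sides are in ratio 1 : √3 : 2, so short leg = long leg/√3 and hypotenuse = 2·(short leg).
Short leg = 14.76/√3 ≈ 14.76/1.73205 ≈ 8.52169
Hypotenuse = 2·8.52169 ≈ 17.0434

Short leg = 8.522, Hypotenuse = 17.04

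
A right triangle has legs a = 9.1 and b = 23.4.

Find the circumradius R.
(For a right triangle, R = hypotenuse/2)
Hypotenuse c = √(a² + b²) = √(82.81 + 547.56) = √630.37 ≈ 25.1072
R = c/2 ≈ 25.1072/2 ≈ 12.5536

R = 12.55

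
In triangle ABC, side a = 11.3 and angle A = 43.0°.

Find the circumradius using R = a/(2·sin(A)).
R = a/(2·sin(A)) = 11.3/(2·sin(43.0°))
sin(43.0°) ≈ 0.681998
R ≈ 11.3/(2·0.681998) = 11.3/1.364 ≈ 8.28448

R = 8.284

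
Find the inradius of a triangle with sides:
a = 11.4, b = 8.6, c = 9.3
r = Area/s where s is the semi-perimeter.
s = (11.4 + 8.6 + 9.3)/2 = 29.3/2 = 14.65
Area = √(s(s−a)(s−b)(s−c)) = √(14.65·3.25·6.05·5.35) ≈ √1541.1 ≈ 39.2568
r ≈ 39.2568/14.65 ≈ 2.67965

r = 2.68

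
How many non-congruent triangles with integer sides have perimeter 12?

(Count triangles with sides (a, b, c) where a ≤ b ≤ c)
Let a ≤ b ≤ c with a + b + c = 12. The only binding inequality is a + b > c, i.e. 12 − c > c, so c < 12/2; and c ≥ 12/3 since c is the largest side.
So 4 ≤ c ≤ 5. For each c, b runs from ⌈(12 − c)/2⌉ up to c (then a = 12 − b − c satisfies 1 ≤ a ≤ b automatically), giving c − ⌈(12 − c)/2⌉ + 1 choices.
Summing over c: 1 + 2 = 3
Check (closed form: nearest integer to p²/48 for even p, (p+3)²/48 for odd p): 12²/48 = 144/48 ≈ 3.00 → 3

3 triangles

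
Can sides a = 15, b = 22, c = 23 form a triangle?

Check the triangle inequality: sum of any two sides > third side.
a + b vs c: 15 + 22 = 37 > 23  ✓
a + c vs b: 15 + 23 = 38 > 22  ✓
b + c vs a: 22 + 23 = 45 > 15  ✓

Yes, triangle inequality satisfied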